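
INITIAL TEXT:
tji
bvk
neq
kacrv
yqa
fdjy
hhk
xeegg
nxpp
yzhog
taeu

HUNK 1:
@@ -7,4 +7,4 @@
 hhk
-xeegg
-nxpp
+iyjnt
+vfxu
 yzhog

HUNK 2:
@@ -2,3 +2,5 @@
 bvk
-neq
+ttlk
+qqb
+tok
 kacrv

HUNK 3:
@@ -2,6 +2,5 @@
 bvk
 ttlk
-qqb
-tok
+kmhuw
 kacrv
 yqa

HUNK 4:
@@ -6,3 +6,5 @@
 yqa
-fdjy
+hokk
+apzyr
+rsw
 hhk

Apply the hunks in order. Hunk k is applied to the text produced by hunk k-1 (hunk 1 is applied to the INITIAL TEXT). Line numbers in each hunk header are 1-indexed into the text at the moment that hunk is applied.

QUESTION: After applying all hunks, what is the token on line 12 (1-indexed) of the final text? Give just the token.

Answer: vfxu

Derivation:
Hunk 1: at line 7 remove [xeegg,nxpp] add [iyjnt,vfxu] -> 11 lines: tji bvk neq kacrv yqa fdjy hhk iyjnt vfxu yzhog taeu
Hunk 2: at line 2 remove [neq] add [ttlk,qqb,tok] -> 13 lines: tji bvk ttlk qqb tok kacrv yqa fdjy hhk iyjnt vfxu yzhog taeu
Hunk 3: at line 2 remove [qqb,tok] add [kmhuw] -> 12 lines: tji bvk ttlk kmhuw kacrv yqa fdjy hhk iyjnt vfxu yzhog taeu
Hunk 4: at line 6 remove [fdjy] add [hokk,apzyr,rsw] -> 14 lines: tji bvk ttlk kmhuw kacrv yqa hokk apzyr rsw hhk iyjnt vfxu yzhog taeu
Final line 12: vfxu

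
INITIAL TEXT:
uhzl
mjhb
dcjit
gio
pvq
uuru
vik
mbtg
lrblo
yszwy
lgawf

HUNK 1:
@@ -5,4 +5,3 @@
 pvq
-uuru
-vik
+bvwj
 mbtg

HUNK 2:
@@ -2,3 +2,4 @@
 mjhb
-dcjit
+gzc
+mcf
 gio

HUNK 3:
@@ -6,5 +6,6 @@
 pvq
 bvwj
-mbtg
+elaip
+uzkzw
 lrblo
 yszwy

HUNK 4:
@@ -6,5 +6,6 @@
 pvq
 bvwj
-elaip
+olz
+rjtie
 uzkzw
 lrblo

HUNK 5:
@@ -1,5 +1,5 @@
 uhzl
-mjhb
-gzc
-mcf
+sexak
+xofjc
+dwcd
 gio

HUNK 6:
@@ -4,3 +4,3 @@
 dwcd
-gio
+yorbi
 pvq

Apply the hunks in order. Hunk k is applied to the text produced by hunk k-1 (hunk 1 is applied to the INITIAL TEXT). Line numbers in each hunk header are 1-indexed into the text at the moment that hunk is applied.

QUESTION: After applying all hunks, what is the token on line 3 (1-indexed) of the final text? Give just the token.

Hunk 1: at line 5 remove [uuru,vik] add [bvwj] -> 10 lines: uhzl mjhb dcjit gio pvq bvwj mbtg lrblo yszwy lgawf
Hunk 2: at line 2 remove [dcjit] add [gzc,mcf] -> 11 lines: uhzl mjhb gzc mcf gio pvq bvwj mbtg lrblo yszwy lgawf
Hunk 3: at line 6 remove [mbtg] add [elaip,uzkzw] -> 12 lines: uhzl mjhb gzc mcf gio pvq bvwj elaip uzkzw lrblo yszwy lgawf
Hunk 4: at line 6 remove [elaip] add [olz,rjtie] -> 13 lines: uhzl mjhb gzc mcf gio pvq bvwj olz rjtie uzkzw lrblo yszwy lgawf
Hunk 5: at line 1 remove [mjhb,gzc,mcf] add [sexak,xofjc,dwcd] -> 13 lines: uhzl sexak xofjc dwcd gio pvq bvwj olz rjtie uzkzw lrblo yszwy lgawf
Hunk 6: at line 4 remove [gio] add [yorbi] -> 13 lines: uhzl sexak xofjc dwcd yorbi pvq bvwj olz rjtie uzkzw lrblo yszwy lgawf
Final line 3: xofjc

Answer: xofjc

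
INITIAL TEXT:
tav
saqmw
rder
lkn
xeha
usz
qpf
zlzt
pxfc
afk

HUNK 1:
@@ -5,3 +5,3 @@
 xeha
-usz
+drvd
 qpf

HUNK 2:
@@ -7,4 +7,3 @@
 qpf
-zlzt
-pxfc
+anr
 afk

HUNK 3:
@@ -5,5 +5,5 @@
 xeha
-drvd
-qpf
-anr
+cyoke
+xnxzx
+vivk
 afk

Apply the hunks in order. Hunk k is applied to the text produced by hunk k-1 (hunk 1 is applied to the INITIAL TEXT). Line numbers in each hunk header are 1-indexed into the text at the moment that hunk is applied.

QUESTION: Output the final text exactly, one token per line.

Hunk 1: at line 5 remove [usz] add [drvd] -> 10 lines: tav saqmw rder lkn xeha drvd qpf zlzt pxfc afk
Hunk 2: at line 7 remove [zlzt,pxfc] add [anr] -> 9 lines: tav saqmw rder lkn xeha drvd qpf anr afk
Hunk 3: at line 5 remove [drvd,qpf,anr] add [cyoke,xnxzx,vivk] -> 9 lines: tav saqmw rder lkn xeha cyoke xnxzx vivk afk

Answer: tav
saqmw
rder
lkn
xeha
cyoke
xnxzx
vivk
afk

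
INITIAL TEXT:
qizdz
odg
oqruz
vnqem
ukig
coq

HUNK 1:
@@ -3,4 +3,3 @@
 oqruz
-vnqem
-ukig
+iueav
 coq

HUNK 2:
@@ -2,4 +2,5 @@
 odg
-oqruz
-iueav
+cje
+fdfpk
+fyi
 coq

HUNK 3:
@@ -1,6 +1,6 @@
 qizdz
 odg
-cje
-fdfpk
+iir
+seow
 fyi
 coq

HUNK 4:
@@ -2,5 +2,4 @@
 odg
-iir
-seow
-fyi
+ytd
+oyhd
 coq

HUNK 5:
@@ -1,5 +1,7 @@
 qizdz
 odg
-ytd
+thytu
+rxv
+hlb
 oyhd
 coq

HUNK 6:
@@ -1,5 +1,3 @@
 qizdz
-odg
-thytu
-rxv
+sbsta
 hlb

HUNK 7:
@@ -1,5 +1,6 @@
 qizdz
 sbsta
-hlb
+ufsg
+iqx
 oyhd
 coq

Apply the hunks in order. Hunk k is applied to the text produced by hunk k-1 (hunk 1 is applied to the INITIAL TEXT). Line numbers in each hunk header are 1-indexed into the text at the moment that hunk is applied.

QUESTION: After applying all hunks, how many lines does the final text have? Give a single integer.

Hunk 1: at line 3 remove [vnqem,ukig] add [iueav] -> 5 lines: qizdz odg oqruz iueav coq
Hunk 2: at line 2 remove [oqruz,iueav] add [cje,fdfpk,fyi] -> 6 lines: qizdz odg cje fdfpk fyi coq
Hunk 3: at line 1 remove [cje,fdfpk] add [iir,seow] -> 6 lines: qizdz odg iir seow fyi coq
Hunk 4: at line 2 remove [iir,seow,fyi] add [ytd,oyhd] -> 5 lines: qizdz odg ytd oyhd coq
Hunk 5: at line 1 remove [ytd] add [thytu,rxv,hlb] -> 7 lines: qizdz odg thytu rxv hlb oyhd coq
Hunk 6: at line 1 remove [odg,thytu,rxv] add [sbsta] -> 5 lines: qizdz sbsta hlb oyhd coq
Hunk 7: at line 1 remove [hlb] add [ufsg,iqx] -> 6 lines: qizdz sbsta ufsg iqx oyhd coq
Final line count: 6

Answer: 6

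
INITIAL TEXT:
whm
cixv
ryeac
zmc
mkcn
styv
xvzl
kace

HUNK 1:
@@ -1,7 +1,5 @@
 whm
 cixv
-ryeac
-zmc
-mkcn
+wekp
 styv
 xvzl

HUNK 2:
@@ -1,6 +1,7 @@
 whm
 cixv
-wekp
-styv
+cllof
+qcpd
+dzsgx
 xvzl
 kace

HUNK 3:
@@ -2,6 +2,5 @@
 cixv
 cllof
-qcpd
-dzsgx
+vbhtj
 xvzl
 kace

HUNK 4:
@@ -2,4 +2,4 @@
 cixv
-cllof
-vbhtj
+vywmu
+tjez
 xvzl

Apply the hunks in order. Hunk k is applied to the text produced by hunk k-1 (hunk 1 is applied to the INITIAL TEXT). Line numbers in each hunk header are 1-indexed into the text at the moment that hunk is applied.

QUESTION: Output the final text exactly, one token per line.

Answer: whm
cixv
vywmu
tjez
xvzl
kace

Derivation:
Hunk 1: at line 1 remove [ryeac,zmc,mkcn] add [wekp] -> 6 lines: whm cixv wekp styv xvzl kace
Hunk 2: at line 1 remove [wekp,styv] add [cllof,qcpd,dzsgx] -> 7 lines: whm cixv cllof qcpd dzsgx xvzl kace
Hunk 3: at line 2 remove [qcpd,dzsgx] add [vbhtj] -> 6 lines: whm cixv cllof vbhtj xvzl kace
Hunk 4: at line 2 remove [cllof,vbhtj] add [vywmu,tjez] -> 6 lines: whm cixv vywmu tjez xvzl kace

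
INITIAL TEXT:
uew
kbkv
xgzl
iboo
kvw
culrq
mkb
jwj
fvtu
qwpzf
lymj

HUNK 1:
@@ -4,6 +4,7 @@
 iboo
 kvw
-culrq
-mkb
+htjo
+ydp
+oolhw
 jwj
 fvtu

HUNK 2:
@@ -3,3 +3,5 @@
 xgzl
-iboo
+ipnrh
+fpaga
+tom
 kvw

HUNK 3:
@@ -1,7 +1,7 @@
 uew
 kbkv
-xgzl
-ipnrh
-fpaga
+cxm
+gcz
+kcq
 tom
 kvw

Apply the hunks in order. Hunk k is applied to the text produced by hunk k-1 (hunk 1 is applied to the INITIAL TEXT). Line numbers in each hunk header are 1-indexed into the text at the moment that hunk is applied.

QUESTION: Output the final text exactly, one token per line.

Hunk 1: at line 4 remove [culrq,mkb] add [htjo,ydp,oolhw] -> 12 lines: uew kbkv xgzl iboo kvw htjo ydp oolhw jwj fvtu qwpzf lymj
Hunk 2: at line 3 remove [iboo] add [ipnrh,fpaga,tom] -> 14 lines: uew kbkv xgzl ipnrh fpaga tom kvw htjo ydp oolhw jwj fvtu qwpzf lymj
Hunk 3: at line 1 remove [xgzl,ipnrh,fpaga] add [cxm,gcz,kcq] -> 14 lines: uew kbkv cxm gcz kcq tom kvw htjo ydp oolhw jwj fvtu qwpzf lymj

Answer: uew
kbkv
cxm
gcz
kcq
tom
kvw
htjo
ydp
oolhw
jwj
fvtu
qwpzf
lymj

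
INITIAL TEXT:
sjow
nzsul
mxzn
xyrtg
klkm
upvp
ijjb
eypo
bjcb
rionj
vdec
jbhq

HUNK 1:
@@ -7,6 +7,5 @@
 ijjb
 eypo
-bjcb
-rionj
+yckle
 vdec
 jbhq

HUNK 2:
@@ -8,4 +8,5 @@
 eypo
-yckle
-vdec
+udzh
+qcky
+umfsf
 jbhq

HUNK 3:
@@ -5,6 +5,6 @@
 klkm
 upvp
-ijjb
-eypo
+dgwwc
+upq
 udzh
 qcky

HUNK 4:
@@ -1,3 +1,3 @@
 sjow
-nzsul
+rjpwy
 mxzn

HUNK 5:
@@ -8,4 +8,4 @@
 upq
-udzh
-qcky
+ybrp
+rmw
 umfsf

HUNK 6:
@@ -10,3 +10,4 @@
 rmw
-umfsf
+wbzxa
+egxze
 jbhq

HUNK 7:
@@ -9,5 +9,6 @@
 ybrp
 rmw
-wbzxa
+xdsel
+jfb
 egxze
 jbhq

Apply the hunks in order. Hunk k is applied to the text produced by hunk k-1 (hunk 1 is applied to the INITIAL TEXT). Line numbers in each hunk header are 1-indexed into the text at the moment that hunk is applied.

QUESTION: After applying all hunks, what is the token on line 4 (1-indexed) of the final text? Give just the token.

Hunk 1: at line 7 remove [bjcb,rionj] add [yckle] -> 11 lines: sjow nzsul mxzn xyrtg klkm upvp ijjb eypo yckle vdec jbhq
Hunk 2: at line 8 remove [yckle,vdec] add [udzh,qcky,umfsf] -> 12 lines: sjow nzsul mxzn xyrtg klkm upvp ijjb eypo udzh qcky umfsf jbhq
Hunk 3: at line 5 remove [ijjb,eypo] add [dgwwc,upq] -> 12 lines: sjow nzsul mxzn xyrtg klkm upvp dgwwc upq udzh qcky umfsf jbhq
Hunk 4: at line 1 remove [nzsul] add [rjpwy] -> 12 lines: sjow rjpwy mxzn xyrtg klkm upvp dgwwc upq udzh qcky umfsf jbhq
Hunk 5: at line 8 remove [udzh,qcky] add [ybrp,rmw] -> 12 lines: sjow rjpwy mxzn xyrtg klkm upvp dgwwc upq ybrp rmw umfsf jbhq
Hunk 6: at line 10 remove [umfsf] add [wbzxa,egxze] -> 13 lines: sjow rjpwy mxzn xyrtg klkm upvp dgwwc upq ybrp rmw wbzxa egxze jbhq
Hunk 7: at line 9 remove [wbzxa] add [xdsel,jfb] -> 14 lines: sjow rjpwy mxzn xyrtg klkm upvp dgwwc upq ybrp rmw xdsel jfb egxze jbhq
Final line 4: xyrtg

Answer: xyrtg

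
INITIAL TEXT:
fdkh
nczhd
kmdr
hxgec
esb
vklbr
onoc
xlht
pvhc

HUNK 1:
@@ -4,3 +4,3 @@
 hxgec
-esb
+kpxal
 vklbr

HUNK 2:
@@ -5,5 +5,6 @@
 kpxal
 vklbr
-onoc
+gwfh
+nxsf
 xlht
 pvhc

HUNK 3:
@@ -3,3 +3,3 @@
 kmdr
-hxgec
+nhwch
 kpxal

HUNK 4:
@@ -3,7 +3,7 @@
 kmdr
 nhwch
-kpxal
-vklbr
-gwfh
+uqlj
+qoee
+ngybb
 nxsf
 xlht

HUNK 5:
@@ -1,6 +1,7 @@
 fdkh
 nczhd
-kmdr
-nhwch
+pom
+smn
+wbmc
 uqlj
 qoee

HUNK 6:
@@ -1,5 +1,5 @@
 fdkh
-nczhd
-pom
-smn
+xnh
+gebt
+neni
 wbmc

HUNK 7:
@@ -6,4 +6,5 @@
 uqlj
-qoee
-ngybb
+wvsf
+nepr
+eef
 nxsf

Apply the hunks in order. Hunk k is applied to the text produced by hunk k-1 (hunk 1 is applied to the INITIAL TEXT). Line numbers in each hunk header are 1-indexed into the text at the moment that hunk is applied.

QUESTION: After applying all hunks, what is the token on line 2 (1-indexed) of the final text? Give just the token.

Hunk 1: at line 4 remove [esb] add [kpxal] -> 9 lines: fdkh nczhd kmdr hxgec kpxal vklbr onoc xlht pvhc
Hunk 2: at line 5 remove [onoc] add [gwfh,nxsf] -> 10 lines: fdkh nczhd kmdr hxgec kpxal vklbr gwfh nxsf xlht pvhc
Hunk 3: at line 3 remove [hxgec] add [nhwch] -> 10 lines: fdkh nczhd kmdr nhwch kpxal vklbr gwfh nxsf xlht pvhc
Hunk 4: at line 3 remove [kpxal,vklbr,gwfh] add [uqlj,qoee,ngybb] -> 10 lines: fdkh nczhd kmdr nhwch uqlj qoee ngybb nxsf xlht pvhc
Hunk 5: at line 1 remove [kmdr,nhwch] add [pom,smn,wbmc] -> 11 lines: fdkh nczhd pom smn wbmc uqlj qoee ngybb nxsf xlht pvhc
Hunk 6: at line 1 remove [nczhd,pom,smn] add [xnh,gebt,neni] -> 11 lines: fdkh xnh gebt neni wbmc uqlj qoee ngybb nxsf xlht pvhc
Hunk 7: at line 6 remove [qoee,ngybb] add [wvsf,nepr,eef] -> 12 lines: fdkh xnh gebt neni wbmc uqlj wvsf nepr eef nxsf xlht pvhc
Final line 2: xnh

Answer: xnh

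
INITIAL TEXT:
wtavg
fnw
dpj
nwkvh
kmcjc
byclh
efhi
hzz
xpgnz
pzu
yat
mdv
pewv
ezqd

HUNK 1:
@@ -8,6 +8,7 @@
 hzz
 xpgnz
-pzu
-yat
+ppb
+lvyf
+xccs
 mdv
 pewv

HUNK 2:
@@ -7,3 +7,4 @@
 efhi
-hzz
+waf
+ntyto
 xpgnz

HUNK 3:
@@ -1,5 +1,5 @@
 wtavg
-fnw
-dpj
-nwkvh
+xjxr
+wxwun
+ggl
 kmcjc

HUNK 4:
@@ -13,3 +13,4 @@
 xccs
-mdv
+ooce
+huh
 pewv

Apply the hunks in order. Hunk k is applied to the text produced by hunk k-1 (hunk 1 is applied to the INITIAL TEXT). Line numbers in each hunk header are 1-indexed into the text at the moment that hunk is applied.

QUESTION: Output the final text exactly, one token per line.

Hunk 1: at line 8 remove [pzu,yat] add [ppb,lvyf,xccs] -> 15 lines: wtavg fnw dpj nwkvh kmcjc byclh efhi hzz xpgnz ppb lvyf xccs mdv pewv ezqd
Hunk 2: at line 7 remove [hzz] add [waf,ntyto] -> 16 lines: wtavg fnw dpj nwkvh kmcjc byclh efhi waf ntyto xpgnz ppb lvyf xccs mdv pewv ezqd
Hunk 3: at line 1 remove [fnw,dpj,nwkvh] add [xjxr,wxwun,ggl] -> 16 lines: wtavg xjxr wxwun ggl kmcjc byclh efhi waf ntyto xpgnz ppb lvyf xccs mdv pewv ezqd
Hunk 4: at line 13 remove [mdv] add [ooce,huh] -> 17 lines: wtavg xjxr wxwun ggl kmcjc byclh efhi waf ntyto xpgnz ppb lvyf xccs ooce huh pewv ezqd

Answer: wtavg
xjxr
wxwun
ggl
kmcjc
byclh
efhi
waf
ntyto
xpgnz
ppb
lvyf
xccs
ooce
huh
pewv
ezqd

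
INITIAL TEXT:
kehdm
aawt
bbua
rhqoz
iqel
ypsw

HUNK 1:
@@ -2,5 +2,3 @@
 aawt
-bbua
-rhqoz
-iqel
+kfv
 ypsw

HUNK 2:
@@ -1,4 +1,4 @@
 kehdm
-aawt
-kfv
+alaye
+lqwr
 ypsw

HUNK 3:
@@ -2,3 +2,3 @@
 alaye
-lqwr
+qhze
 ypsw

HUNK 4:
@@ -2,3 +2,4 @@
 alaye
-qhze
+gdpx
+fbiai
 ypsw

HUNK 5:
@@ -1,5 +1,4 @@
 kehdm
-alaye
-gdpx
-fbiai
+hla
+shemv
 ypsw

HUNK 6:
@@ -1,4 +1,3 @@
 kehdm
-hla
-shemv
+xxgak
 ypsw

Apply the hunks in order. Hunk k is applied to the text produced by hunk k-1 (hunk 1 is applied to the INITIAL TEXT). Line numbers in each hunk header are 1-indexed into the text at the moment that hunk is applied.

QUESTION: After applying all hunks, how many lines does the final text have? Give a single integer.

Hunk 1: at line 2 remove [bbua,rhqoz,iqel] add [kfv] -> 4 lines: kehdm aawt kfv ypsw
Hunk 2: at line 1 remove [aawt,kfv] add [alaye,lqwr] -> 4 lines: kehdm alaye lqwr ypsw
Hunk 3: at line 2 remove [lqwr] add [qhze] -> 4 lines: kehdm alaye qhze ypsw
Hunk 4: at line 2 remove [qhze] add [gdpx,fbiai] -> 5 lines: kehdm alaye gdpx fbiai ypsw
Hunk 5: at line 1 remove [alaye,gdpx,fbiai] add [hla,shemv] -> 4 lines: kehdm hla shemv ypsw
Hunk 6: at line 1 remove [hla,shemv] add [xxgak] -> 3 lines: kehdm xxgak ypsw
Final line count: 3

Answer: 3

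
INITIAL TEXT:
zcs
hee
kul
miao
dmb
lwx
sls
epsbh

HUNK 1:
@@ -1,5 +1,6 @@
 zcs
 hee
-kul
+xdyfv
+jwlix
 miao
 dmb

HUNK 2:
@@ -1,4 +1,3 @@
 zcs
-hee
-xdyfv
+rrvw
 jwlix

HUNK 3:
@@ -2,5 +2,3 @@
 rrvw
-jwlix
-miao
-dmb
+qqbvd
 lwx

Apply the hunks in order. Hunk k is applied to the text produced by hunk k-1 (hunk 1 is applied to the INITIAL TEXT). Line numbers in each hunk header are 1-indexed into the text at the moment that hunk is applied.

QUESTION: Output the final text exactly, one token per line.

Answer: zcs
rrvw
qqbvd
lwx
sls
epsbh

Derivation:
Hunk 1: at line 1 remove [kul] add [xdyfv,jwlix] -> 9 lines: zcs hee xdyfv jwlix miao dmb lwx sls epsbh
Hunk 2: at line 1 remove [hee,xdyfv] add [rrvw] -> 8 lines: zcs rrvw jwlix miao dmb lwx sls epsbh
Hunk 3: at line 2 remove [jwlix,miao,dmb] add [qqbvd] -> 6 lines: zcs rrvw qqbvd lwx sls epsbh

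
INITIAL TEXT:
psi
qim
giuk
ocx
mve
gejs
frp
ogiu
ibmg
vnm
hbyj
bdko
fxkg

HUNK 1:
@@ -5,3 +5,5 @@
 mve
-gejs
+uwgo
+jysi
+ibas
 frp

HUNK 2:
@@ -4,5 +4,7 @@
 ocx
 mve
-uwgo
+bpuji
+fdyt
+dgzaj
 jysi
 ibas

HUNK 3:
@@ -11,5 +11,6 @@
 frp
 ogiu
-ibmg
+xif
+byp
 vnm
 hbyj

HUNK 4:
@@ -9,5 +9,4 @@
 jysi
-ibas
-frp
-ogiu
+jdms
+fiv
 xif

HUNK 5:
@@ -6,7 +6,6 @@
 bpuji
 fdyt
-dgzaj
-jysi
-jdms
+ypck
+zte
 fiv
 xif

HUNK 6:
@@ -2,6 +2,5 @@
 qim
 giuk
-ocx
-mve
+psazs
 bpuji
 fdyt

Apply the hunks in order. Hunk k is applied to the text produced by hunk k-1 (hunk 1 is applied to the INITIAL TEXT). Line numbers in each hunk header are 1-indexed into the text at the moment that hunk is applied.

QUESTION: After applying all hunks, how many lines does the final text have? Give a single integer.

Hunk 1: at line 5 remove [gejs] add [uwgo,jysi,ibas] -> 15 lines: psi qim giuk ocx mve uwgo jysi ibas frp ogiu ibmg vnm hbyj bdko fxkg
Hunk 2: at line 4 remove [uwgo] add [bpuji,fdyt,dgzaj] -> 17 lines: psi qim giuk ocx mve bpuji fdyt dgzaj jysi ibas frp ogiu ibmg vnm hbyj bdko fxkg
Hunk 3: at line 11 remove [ibmg] add [xif,byp] -> 18 lines: psi qim giuk ocx mve bpuji fdyt dgzaj jysi ibas frp ogiu xif byp vnm hbyj bdko fxkg
Hunk 4: at line 9 remove [ibas,frp,ogiu] add [jdms,fiv] -> 17 lines: psi qim giuk ocx mve bpuji fdyt dgzaj jysi jdms fiv xif byp vnm hbyj bdko fxkg
Hunk 5: at line 6 remove [dgzaj,jysi,jdms] add [ypck,zte] -> 16 lines: psi qim giuk ocx mve bpuji fdyt ypck zte fiv xif byp vnm hbyj bdko fxkg
Hunk 6: at line 2 remove [ocx,mve] add [psazs] -> 15 lines: psi qim giuk psazs bpuji fdyt ypck zte fiv xif byp vnm hbyj bdko fxkg
Final line count: 15

Answer: 15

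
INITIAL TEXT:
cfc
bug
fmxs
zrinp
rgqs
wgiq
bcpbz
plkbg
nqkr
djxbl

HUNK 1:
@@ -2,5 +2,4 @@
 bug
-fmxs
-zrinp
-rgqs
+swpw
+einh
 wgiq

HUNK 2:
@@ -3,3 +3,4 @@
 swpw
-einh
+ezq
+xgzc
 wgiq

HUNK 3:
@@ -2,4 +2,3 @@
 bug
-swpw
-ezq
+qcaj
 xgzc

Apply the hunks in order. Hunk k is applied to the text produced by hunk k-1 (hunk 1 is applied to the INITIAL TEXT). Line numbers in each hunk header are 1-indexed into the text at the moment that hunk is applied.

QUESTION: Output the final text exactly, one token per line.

Answer: cfc
bug
qcaj
xgzc
wgiq
bcpbz
plkbg
nqkr
djxbl

Derivation:
Hunk 1: at line 2 remove [fmxs,zrinp,rgqs] add [swpw,einh] -> 9 lines: cfc bug swpw einh wgiq bcpbz plkbg nqkr djxbl
Hunk 2: at line 3 remove [einh] add [ezq,xgzc] -> 10 lines: cfc bug swpw ezq xgzc wgiq bcpbz plkbg nqkr djxbl
Hunk 3: at line 2 remove [swpw,ezq] add [qcaj] -> 9 lines: cfc bug qcaj xgzc wgiq bcpbz plkbg nqkr djxbl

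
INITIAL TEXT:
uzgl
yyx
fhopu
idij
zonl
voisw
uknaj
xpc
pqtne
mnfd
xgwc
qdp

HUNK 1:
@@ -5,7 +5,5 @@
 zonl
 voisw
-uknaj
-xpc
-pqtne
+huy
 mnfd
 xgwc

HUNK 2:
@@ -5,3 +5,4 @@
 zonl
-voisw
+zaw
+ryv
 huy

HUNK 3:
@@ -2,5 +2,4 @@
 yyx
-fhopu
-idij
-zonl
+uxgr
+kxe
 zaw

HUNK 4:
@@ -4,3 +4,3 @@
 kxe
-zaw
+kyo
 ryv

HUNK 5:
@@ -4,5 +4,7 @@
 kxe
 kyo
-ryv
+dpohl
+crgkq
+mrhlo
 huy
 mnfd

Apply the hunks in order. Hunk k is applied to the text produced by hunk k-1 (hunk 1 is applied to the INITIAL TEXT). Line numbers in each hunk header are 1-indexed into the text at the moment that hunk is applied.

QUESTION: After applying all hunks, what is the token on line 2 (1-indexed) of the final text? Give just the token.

Hunk 1: at line 5 remove [uknaj,xpc,pqtne] add [huy] -> 10 lines: uzgl yyx fhopu idij zonl voisw huy mnfd xgwc qdp
Hunk 2: at line 5 remove [voisw] add [zaw,ryv] -> 11 lines: uzgl yyx fhopu idij zonl zaw ryv huy mnfd xgwc qdp
Hunk 3: at line 2 remove [fhopu,idij,zonl] add [uxgr,kxe] -> 10 lines: uzgl yyx uxgr kxe zaw ryv huy mnfd xgwc qdp
Hunk 4: at line 4 remove [zaw] add [kyo] -> 10 lines: uzgl yyx uxgr kxe kyo ryv huy mnfd xgwc qdp
Hunk 5: at line 4 remove [ryv] add [dpohl,crgkq,mrhlo] -> 12 lines: uzgl yyx uxgr kxe kyo dpohl crgkq mrhlo huy mnfd xgwc qdp
Final line 2: yyx

Answer: yyx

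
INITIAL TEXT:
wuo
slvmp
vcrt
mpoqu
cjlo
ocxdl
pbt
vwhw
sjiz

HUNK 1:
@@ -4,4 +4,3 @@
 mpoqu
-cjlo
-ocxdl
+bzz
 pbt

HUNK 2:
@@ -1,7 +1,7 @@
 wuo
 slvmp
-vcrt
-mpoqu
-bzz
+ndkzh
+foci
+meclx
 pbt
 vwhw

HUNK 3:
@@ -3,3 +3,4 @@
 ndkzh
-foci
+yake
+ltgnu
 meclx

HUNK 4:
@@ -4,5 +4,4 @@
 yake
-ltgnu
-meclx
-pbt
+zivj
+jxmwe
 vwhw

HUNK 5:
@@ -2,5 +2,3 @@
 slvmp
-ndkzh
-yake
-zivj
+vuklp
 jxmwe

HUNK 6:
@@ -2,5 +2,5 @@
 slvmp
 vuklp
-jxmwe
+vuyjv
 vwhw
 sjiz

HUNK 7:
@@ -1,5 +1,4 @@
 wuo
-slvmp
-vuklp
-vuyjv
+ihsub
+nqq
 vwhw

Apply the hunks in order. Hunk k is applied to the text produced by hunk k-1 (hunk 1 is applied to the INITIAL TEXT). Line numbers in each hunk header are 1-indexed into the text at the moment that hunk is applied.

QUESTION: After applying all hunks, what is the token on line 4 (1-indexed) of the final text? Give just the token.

Hunk 1: at line 4 remove [cjlo,ocxdl] add [bzz] -> 8 lines: wuo slvmp vcrt mpoqu bzz pbt vwhw sjiz
Hunk 2: at line 1 remove [vcrt,mpoqu,bzz] add [ndkzh,foci,meclx] -> 8 lines: wuo slvmp ndkzh foci meclx pbt vwhw sjiz
Hunk 3: at line 3 remove [foci] add [yake,ltgnu] -> 9 lines: wuo slvmp ndkzh yake ltgnu meclx pbt vwhw sjiz
Hunk 4: at line 4 remove [ltgnu,meclx,pbt] add [zivj,jxmwe] -> 8 lines: wuo slvmp ndkzh yake zivj jxmwe vwhw sjiz
Hunk 5: at line 2 remove [ndkzh,yake,zivj] add [vuklp] -> 6 lines: wuo slvmp vuklp jxmwe vwhw sjiz
Hunk 6: at line 2 remove [jxmwe] add [vuyjv] -> 6 lines: wuo slvmp vuklp vuyjv vwhw sjiz
Hunk 7: at line 1 remove [slvmp,vuklp,vuyjv] add [ihsub,nqq] -> 5 lines: wuo ihsub nqq vwhw sjiz
Final line 4: vwhw

Answer: vwhw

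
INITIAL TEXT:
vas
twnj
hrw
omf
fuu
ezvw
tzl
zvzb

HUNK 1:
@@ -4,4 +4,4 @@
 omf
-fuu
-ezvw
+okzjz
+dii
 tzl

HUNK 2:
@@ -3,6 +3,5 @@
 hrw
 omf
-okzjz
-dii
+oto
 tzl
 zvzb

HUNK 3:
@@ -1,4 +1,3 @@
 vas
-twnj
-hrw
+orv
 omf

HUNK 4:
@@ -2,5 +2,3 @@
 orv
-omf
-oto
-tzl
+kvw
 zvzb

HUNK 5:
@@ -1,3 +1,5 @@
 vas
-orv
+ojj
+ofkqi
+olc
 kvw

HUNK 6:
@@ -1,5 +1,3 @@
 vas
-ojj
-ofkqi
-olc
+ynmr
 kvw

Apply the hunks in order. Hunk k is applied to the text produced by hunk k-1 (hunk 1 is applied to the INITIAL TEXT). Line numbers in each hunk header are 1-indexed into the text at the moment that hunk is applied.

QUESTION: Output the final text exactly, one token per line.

Hunk 1: at line 4 remove [fuu,ezvw] add [okzjz,dii] -> 8 lines: vas twnj hrw omf okzjz dii tzl zvzb
Hunk 2: at line 3 remove [okzjz,dii] add [oto] -> 7 lines: vas twnj hrw omf oto tzl zvzb
Hunk 3: at line 1 remove [twnj,hrw] add [orv] -> 6 lines: vas orv omf oto tzl zvzb
Hunk 4: at line 2 remove [omf,oto,tzl] add [kvw] -> 4 lines: vas orv kvw zvzb
Hunk 5: at line 1 remove [orv] add [ojj,ofkqi,olc] -> 6 lines: vas ojj ofkqi olc kvw zvzb
Hunk 6: at line 1 remove [ojj,ofkqi,olc] add [ynmr] -> 4 lines: vas ynmr kvw zvzb

Answer: vas
ynmr
kvw
zvzb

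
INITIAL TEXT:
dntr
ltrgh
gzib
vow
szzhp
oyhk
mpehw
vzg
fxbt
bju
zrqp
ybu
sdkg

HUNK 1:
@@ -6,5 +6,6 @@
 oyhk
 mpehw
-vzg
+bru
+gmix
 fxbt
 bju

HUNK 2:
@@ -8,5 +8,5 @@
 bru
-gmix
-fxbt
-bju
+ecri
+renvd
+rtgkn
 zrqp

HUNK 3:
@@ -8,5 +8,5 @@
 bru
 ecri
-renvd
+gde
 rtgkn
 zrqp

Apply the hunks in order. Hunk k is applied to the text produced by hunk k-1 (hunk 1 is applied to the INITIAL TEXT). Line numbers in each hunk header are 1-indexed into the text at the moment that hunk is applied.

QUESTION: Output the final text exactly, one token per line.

Answer: dntr
ltrgh
gzib
vow
szzhp
oyhk
mpehw
bru
ecri
gde
rtgkn
zrqp
ybu
sdkg

Derivation:
Hunk 1: at line 6 remove [vzg] add [bru,gmix] -> 14 lines: dntr ltrgh gzib vow szzhp oyhk mpehw bru gmix fxbt bju zrqp ybu sdkg
Hunk 2: at line 8 remove [gmix,fxbt,bju] add [ecri,renvd,rtgkn] -> 14 lines: dntr ltrgh gzib vow szzhp oyhk mpehw bru ecri renvd rtgkn zrqp ybu sdkg
Hunk 3: at line 8 remove [renvd] add [gde] -> 14 lines: dntr ltrgh gzib vow szzhp oyhk mpehw bru ecri gde rtgkn zrqp ybu sdkg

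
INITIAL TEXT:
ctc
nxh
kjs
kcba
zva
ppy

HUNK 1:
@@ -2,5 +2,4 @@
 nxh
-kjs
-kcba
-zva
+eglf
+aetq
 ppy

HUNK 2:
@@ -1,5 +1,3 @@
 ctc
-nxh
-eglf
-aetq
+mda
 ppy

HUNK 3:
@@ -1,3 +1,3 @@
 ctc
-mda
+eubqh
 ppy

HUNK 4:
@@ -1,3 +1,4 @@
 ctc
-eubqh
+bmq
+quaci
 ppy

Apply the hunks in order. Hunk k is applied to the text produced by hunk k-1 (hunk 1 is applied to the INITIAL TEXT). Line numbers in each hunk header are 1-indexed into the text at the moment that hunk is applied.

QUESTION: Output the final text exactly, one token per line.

Answer: ctc
bmq
quaci
ppy

Derivation:
Hunk 1: at line 2 remove [kjs,kcba,zva] add [eglf,aetq] -> 5 lines: ctc nxh eglf aetq ppy
Hunk 2: at line 1 remove [nxh,eglf,aetq] add [mda] -> 3 lines: ctc mda ppy
Hunk 3: at line 1 remove [mda] add [eubqh] -> 3 lines: ctc eubqh ppy
Hunk 4: at line 1 remove [eubqh] add [bmq,quaci] -> 4 lines: ctc bmq quaci ppy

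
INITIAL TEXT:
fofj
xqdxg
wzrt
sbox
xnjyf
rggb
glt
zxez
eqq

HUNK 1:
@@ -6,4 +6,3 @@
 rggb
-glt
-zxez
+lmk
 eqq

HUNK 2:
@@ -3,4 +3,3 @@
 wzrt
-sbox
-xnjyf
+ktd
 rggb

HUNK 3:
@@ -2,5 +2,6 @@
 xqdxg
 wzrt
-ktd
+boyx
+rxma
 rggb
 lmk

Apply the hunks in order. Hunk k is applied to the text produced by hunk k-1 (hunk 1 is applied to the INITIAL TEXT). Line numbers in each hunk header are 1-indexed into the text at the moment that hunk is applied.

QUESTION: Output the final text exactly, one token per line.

Hunk 1: at line 6 remove [glt,zxez] add [lmk] -> 8 lines: fofj xqdxg wzrt sbox xnjyf rggb lmk eqq
Hunk 2: at line 3 remove [sbox,xnjyf] add [ktd] -> 7 lines: fofj xqdxg wzrt ktd rggb lmk eqq
Hunk 3: at line 2 remove [ktd] add [boyx,rxma] -> 8 lines: fofj xqdxg wzrt boyx rxma rggb lmk eqq

Answer: fofj
xqdxg
wzrt
boyx
rxma
rggb
lmk
eqq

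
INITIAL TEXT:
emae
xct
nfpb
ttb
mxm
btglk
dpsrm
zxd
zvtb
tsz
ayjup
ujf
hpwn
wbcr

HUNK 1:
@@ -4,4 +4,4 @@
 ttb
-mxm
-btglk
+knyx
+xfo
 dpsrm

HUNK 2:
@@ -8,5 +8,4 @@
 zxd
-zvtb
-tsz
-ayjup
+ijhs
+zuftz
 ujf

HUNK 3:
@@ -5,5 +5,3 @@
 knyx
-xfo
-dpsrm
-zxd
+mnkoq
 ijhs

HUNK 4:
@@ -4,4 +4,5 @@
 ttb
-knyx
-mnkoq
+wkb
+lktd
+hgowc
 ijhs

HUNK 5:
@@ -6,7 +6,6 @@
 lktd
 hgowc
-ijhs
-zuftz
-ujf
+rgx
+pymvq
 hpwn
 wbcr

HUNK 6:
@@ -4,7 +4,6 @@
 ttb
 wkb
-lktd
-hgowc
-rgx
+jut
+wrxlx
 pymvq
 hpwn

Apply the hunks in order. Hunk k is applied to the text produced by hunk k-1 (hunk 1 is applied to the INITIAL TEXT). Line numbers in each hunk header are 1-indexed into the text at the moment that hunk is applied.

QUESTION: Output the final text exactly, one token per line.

Hunk 1: at line 4 remove [mxm,btglk] add [knyx,xfo] -> 14 lines: emae xct nfpb ttb knyx xfo dpsrm zxd zvtb tsz ayjup ujf hpwn wbcr
Hunk 2: at line 8 remove [zvtb,tsz,ayjup] add [ijhs,zuftz] -> 13 lines: emae xct nfpb ttb knyx xfo dpsrm zxd ijhs zuftz ujf hpwn wbcr
Hunk 3: at line 5 remove [xfo,dpsrm,zxd] add [mnkoq] -> 11 lines: emae xct nfpb ttb knyx mnkoq ijhs zuftz ujf hpwn wbcr
Hunk 4: at line 4 remove [knyx,mnkoq] add [wkb,lktd,hgowc] -> 12 lines: emae xct nfpb ttb wkb lktd hgowc ijhs zuftz ujf hpwn wbcr
Hunk 5: at line 6 remove [ijhs,zuftz,ujf] add [rgx,pymvq] -> 11 lines: emae xct nfpb ttb wkb lktd hgowc rgx pymvq hpwn wbcr
Hunk 6: at line 4 remove [lktd,hgowc,rgx] add [jut,wrxlx] -> 10 lines: emae xct nfpb ttb wkb jut wrxlx pymvq hpwn wbcr

Answer: emae
xct
nfpb
ttb
wkb
jut
wrxlx
pymvq
hpwn
wbcr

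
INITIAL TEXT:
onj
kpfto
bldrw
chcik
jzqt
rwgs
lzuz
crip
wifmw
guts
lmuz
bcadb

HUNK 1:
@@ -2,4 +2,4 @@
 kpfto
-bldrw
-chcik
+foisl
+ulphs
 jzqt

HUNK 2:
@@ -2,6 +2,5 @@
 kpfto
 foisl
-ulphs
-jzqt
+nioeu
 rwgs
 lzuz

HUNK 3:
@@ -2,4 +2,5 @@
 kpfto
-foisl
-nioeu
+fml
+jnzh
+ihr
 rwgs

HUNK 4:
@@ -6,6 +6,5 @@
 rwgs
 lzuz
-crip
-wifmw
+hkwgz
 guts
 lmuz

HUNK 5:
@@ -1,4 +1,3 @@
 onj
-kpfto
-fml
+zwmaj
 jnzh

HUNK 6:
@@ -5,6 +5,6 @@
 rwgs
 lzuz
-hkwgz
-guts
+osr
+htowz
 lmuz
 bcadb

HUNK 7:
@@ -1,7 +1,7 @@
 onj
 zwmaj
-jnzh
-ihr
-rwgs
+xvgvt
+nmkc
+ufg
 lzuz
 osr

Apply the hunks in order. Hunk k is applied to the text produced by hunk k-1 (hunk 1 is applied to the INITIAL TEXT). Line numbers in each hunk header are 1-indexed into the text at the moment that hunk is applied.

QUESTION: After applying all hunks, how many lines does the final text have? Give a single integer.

Answer: 10

Derivation:
Hunk 1: at line 2 remove [bldrw,chcik] add [foisl,ulphs] -> 12 lines: onj kpfto foisl ulphs jzqt rwgs lzuz crip wifmw guts lmuz bcadb
Hunk 2: at line 2 remove [ulphs,jzqt] add [nioeu] -> 11 lines: onj kpfto foisl nioeu rwgs lzuz crip wifmw guts lmuz bcadb
Hunk 3: at line 2 remove [foisl,nioeu] add [fml,jnzh,ihr] -> 12 lines: onj kpfto fml jnzh ihr rwgs lzuz crip wifmw guts lmuz bcadb
Hunk 4: at line 6 remove [crip,wifmw] add [hkwgz] -> 11 lines: onj kpfto fml jnzh ihr rwgs lzuz hkwgz guts lmuz bcadb
Hunk 5: at line 1 remove [kpfto,fml] add [zwmaj] -> 10 lines: onj zwmaj jnzh ihr rwgs lzuz hkwgz guts lmuz bcadb
Hunk 6: at line 5 remove [hkwgz,guts] add [osr,htowz] -> 10 lines: onj zwmaj jnzh ihr rwgs lzuz osr htowz lmuz bcadb
Hunk 7: at line 1 remove [jnzh,ihr,rwgs] add [xvgvt,nmkc,ufg] -> 10 lines: onj zwmaj xvgvt nmkc ufg lzuz osr htowz lmuz bcadb
Final line count: 10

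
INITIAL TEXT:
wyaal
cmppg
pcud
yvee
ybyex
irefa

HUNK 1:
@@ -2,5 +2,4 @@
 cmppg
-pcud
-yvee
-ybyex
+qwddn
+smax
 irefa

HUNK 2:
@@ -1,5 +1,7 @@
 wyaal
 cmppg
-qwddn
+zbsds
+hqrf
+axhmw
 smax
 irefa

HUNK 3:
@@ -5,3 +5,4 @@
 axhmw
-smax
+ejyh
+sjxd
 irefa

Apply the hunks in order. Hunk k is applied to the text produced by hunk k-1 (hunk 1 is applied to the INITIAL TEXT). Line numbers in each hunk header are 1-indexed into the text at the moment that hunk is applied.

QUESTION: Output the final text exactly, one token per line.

Hunk 1: at line 2 remove [pcud,yvee,ybyex] add [qwddn,smax] -> 5 lines: wyaal cmppg qwddn smax irefa
Hunk 2: at line 1 remove [qwddn] add [zbsds,hqrf,axhmw] -> 7 lines: wyaal cmppg zbsds hqrf axhmw smax irefa
Hunk 3: at line 5 remove [smax] add [ejyh,sjxd] -> 8 lines: wyaal cmppg zbsds hqrf axhmw ejyh sjxd irefa

Answer: wyaal
cmppg
zbsds
hqrf
axhmw
ejyh
sjxd
irefa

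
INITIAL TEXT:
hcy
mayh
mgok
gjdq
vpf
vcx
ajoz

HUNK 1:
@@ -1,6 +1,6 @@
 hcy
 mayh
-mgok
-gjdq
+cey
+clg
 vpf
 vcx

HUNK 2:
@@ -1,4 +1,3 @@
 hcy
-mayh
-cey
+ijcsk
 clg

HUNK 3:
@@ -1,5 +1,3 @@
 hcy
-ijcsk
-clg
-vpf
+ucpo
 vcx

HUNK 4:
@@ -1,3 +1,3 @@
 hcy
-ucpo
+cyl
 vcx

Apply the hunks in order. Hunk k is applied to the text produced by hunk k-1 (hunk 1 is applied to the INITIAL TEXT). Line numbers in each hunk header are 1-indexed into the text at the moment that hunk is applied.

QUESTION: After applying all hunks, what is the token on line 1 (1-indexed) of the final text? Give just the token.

Answer: hcy

Derivation:
Hunk 1: at line 1 remove [mgok,gjdq] add [cey,clg] -> 7 lines: hcy mayh cey clg vpf vcx ajoz
Hunk 2: at line 1 remove [mayh,cey] add [ijcsk] -> 6 lines: hcy ijcsk clg vpf vcx ajoz
Hunk 3: at line 1 remove [ijcsk,clg,vpf] add [ucpo] -> 4 lines: hcy ucpo vcx ajoz
Hunk 4: at line 1 remove [ucpo] add [cyl] -> 4 lines: hcy cyl vcx ajoz
Final line 1: hcy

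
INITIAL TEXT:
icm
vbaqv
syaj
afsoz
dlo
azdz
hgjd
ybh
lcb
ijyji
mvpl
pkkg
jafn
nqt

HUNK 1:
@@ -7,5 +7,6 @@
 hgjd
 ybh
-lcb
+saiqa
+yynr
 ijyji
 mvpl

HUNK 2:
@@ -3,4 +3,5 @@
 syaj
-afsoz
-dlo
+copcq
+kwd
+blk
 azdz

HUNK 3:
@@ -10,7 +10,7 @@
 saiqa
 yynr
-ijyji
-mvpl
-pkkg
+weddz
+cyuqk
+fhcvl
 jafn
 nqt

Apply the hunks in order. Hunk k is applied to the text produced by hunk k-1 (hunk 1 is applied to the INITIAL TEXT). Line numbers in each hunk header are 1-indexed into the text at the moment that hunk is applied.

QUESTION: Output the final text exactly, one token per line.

Answer: icm
vbaqv
syaj
copcq
kwd
blk
azdz
hgjd
ybh
saiqa
yynr
weddz
cyuqk
fhcvl
jafn
nqt

Derivation:
Hunk 1: at line 7 remove [lcb] add [saiqa,yynr] -> 15 lines: icm vbaqv syaj afsoz dlo azdz hgjd ybh saiqa yynr ijyji mvpl pkkg jafn nqt
Hunk 2: at line 3 remove [afsoz,dlo] add [copcq,kwd,blk] -> 16 lines: icm vbaqv syaj copcq kwd blk azdz hgjd ybh saiqa yynr ijyji mvpl pkkg jafn nqt
Hunk 3: at line 10 remove [ijyji,mvpl,pkkg] add [weddz,cyuqk,fhcvl] -> 16 lines: icm vbaqv syaj copcq kwd blk azdz hgjd ybh saiqa yynr weddz cyuqk fhcvl jafn nqt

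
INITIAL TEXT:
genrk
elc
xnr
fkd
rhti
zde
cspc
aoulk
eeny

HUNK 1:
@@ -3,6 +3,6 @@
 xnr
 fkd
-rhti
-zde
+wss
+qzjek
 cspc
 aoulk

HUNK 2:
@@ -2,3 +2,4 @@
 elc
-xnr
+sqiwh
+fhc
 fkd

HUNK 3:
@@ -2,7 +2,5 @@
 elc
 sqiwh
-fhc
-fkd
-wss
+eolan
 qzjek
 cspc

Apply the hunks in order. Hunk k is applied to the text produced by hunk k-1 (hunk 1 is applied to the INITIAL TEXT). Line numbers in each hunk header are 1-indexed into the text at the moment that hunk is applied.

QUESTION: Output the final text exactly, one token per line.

Answer: genrk
elc
sqiwh
eolan
qzjek
cspc
aoulk
eeny

Derivation:
Hunk 1: at line 3 remove [rhti,zde] add [wss,qzjek] -> 9 lines: genrk elc xnr fkd wss qzjek cspc aoulk eeny
Hunk 2: at line 2 remove [xnr] add [sqiwh,fhc] -> 10 lines: genrk elc sqiwh fhc fkd wss qzjek cspc aoulk eeny
Hunk 3: at line 2 remove [fhc,fkd,wss] add [eolan] -> 8 lines: genrk elc sqiwh eolan qzjek cspc aoulk eeny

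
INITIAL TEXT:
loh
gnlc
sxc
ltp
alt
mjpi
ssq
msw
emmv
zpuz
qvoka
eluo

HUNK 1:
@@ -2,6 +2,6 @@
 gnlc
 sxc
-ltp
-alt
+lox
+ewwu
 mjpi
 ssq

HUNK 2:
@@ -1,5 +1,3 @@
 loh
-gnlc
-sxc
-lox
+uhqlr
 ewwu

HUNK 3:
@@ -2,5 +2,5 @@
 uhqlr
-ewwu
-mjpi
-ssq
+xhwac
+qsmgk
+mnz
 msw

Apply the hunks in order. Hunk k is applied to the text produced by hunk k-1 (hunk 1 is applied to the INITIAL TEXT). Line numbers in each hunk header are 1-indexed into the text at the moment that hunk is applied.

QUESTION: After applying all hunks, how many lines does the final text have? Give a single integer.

Hunk 1: at line 2 remove [ltp,alt] add [lox,ewwu] -> 12 lines: loh gnlc sxc lox ewwu mjpi ssq msw emmv zpuz qvoka eluo
Hunk 2: at line 1 remove [gnlc,sxc,lox] add [uhqlr] -> 10 lines: loh uhqlr ewwu mjpi ssq msw emmv zpuz qvoka eluo
Hunk 3: at line 2 remove [ewwu,mjpi,ssq] add [xhwac,qsmgk,mnz] -> 10 lines: loh uhqlr xhwac qsmgk mnz msw emmv zpuz qvoka eluo
Final line count: 10

Answer: 10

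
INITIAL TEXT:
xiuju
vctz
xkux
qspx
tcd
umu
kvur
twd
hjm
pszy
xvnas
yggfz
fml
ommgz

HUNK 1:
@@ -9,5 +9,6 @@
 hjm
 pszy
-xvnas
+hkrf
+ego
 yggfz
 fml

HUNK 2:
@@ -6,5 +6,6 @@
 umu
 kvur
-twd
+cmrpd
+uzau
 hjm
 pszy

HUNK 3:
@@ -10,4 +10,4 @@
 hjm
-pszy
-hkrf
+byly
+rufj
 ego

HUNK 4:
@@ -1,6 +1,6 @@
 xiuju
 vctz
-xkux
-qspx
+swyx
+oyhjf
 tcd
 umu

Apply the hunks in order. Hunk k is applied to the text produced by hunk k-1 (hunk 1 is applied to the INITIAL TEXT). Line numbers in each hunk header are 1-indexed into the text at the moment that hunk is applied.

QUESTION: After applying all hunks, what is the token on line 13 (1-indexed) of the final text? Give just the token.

Answer: ego

Derivation:
Hunk 1: at line 9 remove [xvnas] add [hkrf,ego] -> 15 lines: xiuju vctz xkux qspx tcd umu kvur twd hjm pszy hkrf ego yggfz fml ommgz
Hunk 2: at line 6 remove [twd] add [cmrpd,uzau] -> 16 lines: xiuju vctz xkux qspx tcd umu kvur cmrpd uzau hjm pszy hkrf ego yggfz fml ommgz
Hunk 3: at line 10 remove [pszy,hkrf] add [byly,rufj] -> 16 lines: xiuju vctz xkux qspx tcd umu kvur cmrpd uzau hjm byly rufj ego yggfz fml ommgz
Hunk 4: at line 1 remove [xkux,qspx] add [swyx,oyhjf] -> 16 lines: xiuju vctz swyx oyhjf tcd umu kvur cmrpd uzau hjm byly rufj ego yggfz fml ommgz
Final line 13: ego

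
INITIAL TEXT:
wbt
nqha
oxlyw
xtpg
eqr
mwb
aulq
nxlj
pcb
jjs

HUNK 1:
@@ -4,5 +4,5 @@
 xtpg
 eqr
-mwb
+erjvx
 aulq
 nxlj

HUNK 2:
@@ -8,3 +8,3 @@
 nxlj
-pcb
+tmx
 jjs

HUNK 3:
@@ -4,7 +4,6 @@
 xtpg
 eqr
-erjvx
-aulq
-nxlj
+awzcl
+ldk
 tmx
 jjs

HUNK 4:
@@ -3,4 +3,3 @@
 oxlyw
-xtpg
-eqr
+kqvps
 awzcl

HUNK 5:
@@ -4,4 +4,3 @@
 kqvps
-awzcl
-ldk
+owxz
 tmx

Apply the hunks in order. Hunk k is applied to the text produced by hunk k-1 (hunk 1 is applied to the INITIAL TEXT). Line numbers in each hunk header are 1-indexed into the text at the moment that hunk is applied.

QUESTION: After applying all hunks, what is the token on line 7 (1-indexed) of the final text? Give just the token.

Hunk 1: at line 4 remove [mwb] add [erjvx] -> 10 lines: wbt nqha oxlyw xtpg eqr erjvx aulq nxlj pcb jjs
Hunk 2: at line 8 remove [pcb] add [tmx] -> 10 lines: wbt nqha oxlyw xtpg eqr erjvx aulq nxlj tmx jjs
Hunk 3: at line 4 remove [erjvx,aulq,nxlj] add [awzcl,ldk] -> 9 lines: wbt nqha oxlyw xtpg eqr awzcl ldk tmx jjs
Hunk 4: at line 3 remove [xtpg,eqr] add [kqvps] -> 8 lines: wbt nqha oxlyw kqvps awzcl ldk tmx jjs
Hunk 5: at line 4 remove [awzcl,ldk] add [owxz] -> 7 lines: wbt nqha oxlyw kqvps owxz tmx jjs
Final line 7: jjs

Answer: jjs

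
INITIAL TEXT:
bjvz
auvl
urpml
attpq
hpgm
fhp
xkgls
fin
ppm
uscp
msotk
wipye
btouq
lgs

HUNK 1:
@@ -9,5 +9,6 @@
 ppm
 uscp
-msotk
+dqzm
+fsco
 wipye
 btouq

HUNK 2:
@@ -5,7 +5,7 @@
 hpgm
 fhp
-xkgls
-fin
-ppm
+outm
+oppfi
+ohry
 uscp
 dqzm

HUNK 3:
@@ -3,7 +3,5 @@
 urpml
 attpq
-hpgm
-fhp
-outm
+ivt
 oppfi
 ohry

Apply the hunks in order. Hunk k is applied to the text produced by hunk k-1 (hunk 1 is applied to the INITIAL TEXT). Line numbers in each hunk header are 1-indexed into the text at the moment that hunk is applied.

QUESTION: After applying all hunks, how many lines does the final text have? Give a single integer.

Hunk 1: at line 9 remove [msotk] add [dqzm,fsco] -> 15 lines: bjvz auvl urpml attpq hpgm fhp xkgls fin ppm uscp dqzm fsco wipye btouq lgs
Hunk 2: at line 5 remove [xkgls,fin,ppm] add [outm,oppfi,ohry] -> 15 lines: bjvz auvl urpml attpq hpgm fhp outm oppfi ohry uscp dqzm fsco wipye btouq lgs
Hunk 3: at line 3 remove [hpgm,fhp,outm] add [ivt] -> 13 lines: bjvz auvl urpml attpq ivt oppfi ohry uscp dqzm fsco wipye btouq lgs
Final line count: 13

Answer: 13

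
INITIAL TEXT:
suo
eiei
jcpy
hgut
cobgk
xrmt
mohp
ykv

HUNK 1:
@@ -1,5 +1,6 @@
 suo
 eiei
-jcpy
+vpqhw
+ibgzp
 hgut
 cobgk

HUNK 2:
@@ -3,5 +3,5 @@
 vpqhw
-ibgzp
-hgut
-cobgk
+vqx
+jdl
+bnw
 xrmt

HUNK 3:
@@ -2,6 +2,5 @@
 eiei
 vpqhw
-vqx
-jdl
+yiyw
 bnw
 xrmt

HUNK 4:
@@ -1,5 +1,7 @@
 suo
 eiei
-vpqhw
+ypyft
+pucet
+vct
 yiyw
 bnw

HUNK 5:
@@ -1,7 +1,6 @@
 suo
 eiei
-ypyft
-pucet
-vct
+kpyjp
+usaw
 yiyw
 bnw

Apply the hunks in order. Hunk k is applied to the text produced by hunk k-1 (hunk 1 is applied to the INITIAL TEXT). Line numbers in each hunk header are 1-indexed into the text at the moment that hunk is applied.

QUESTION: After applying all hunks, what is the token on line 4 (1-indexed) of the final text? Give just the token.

Hunk 1: at line 1 remove [jcpy] add [vpqhw,ibgzp] -> 9 lines: suo eiei vpqhw ibgzp hgut cobgk xrmt mohp ykv
Hunk 2: at line 3 remove [ibgzp,hgut,cobgk] add [vqx,jdl,bnw] -> 9 lines: suo eiei vpqhw vqx jdl bnw xrmt mohp ykv
Hunk 3: at line 2 remove [vqx,jdl] add [yiyw] -> 8 lines: suo eiei vpqhw yiyw bnw xrmt mohp ykv
Hunk 4: at line 1 remove [vpqhw] add [ypyft,pucet,vct] -> 10 lines: suo eiei ypyft pucet vct yiyw bnw xrmt mohp ykv
Hunk 5: at line 1 remove [ypyft,pucet,vct] add [kpyjp,usaw] -> 9 lines: suo eiei kpyjp usaw yiyw bnw xrmt mohp ykv
Final line 4: usaw

Answer: usaw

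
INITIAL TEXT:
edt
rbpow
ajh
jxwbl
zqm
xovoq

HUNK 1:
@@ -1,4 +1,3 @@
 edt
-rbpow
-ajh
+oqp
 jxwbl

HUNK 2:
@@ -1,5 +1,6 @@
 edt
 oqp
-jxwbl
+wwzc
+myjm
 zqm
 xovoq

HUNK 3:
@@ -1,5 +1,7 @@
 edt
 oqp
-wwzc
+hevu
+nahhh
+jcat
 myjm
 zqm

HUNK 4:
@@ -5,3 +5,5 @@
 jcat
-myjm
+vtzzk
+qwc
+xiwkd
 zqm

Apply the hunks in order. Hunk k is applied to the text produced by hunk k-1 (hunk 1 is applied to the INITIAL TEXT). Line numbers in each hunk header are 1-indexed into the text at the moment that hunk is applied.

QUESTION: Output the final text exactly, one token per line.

Hunk 1: at line 1 remove [rbpow,ajh] add [oqp] -> 5 lines: edt oqp jxwbl zqm xovoq
Hunk 2: at line 1 remove [jxwbl] add [wwzc,myjm] -> 6 lines: edt oqp wwzc myjm zqm xovoq
Hunk 3: at line 1 remove [wwzc] add [hevu,nahhh,jcat] -> 8 lines: edt oqp hevu nahhh jcat myjm zqm xovoq
Hunk 4: at line 5 remove [myjm] add [vtzzk,qwc,xiwkd] -> 10 lines: edt oqp hevu nahhh jcat vtzzk qwc xiwkd zqm xovoq

Answer: edt
oqp
hevu
nahhh
jcat
vtzzk
qwc
xiwkd
zqm
xovoq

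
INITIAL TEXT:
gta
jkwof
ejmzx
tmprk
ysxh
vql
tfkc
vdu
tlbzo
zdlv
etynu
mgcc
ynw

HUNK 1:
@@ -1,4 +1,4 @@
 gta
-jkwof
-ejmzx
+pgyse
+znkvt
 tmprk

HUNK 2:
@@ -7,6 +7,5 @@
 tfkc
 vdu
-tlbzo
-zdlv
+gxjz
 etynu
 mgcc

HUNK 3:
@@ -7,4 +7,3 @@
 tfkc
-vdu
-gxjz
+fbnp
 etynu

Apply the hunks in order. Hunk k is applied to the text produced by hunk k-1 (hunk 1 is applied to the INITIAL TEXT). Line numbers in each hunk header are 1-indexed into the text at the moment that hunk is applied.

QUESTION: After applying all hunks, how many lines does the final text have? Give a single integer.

Hunk 1: at line 1 remove [jkwof,ejmzx] add [pgyse,znkvt] -> 13 lines: gta pgyse znkvt tmprk ysxh vql tfkc vdu tlbzo zdlv etynu mgcc ynw
Hunk 2: at line 7 remove [tlbzo,zdlv] add [gxjz] -> 12 lines: gta pgyse znkvt tmprk ysxh vql tfkc vdu gxjz etynu mgcc ynw
Hunk 3: at line 7 remove [vdu,gxjz] add [fbnp] -> 11 lines: gta pgyse znkvt tmprk ysxh vql tfkc fbnp etynu mgcc ynw
Final line count: 11

Answer: 11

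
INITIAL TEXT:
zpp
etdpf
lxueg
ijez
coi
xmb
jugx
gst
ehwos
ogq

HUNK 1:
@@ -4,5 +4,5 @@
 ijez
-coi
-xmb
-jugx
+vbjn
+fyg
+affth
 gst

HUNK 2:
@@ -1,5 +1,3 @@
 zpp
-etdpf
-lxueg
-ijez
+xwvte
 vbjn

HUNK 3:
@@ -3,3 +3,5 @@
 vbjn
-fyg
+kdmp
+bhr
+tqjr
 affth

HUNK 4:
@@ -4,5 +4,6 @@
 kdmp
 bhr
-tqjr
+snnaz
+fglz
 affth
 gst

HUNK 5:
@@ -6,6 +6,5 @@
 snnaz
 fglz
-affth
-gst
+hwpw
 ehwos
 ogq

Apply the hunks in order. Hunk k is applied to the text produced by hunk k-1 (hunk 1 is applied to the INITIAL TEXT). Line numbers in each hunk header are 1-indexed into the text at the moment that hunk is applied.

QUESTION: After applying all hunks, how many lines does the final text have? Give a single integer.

Hunk 1: at line 4 remove [coi,xmb,jugx] add [vbjn,fyg,affth] -> 10 lines: zpp etdpf lxueg ijez vbjn fyg affth gst ehwos ogq
Hunk 2: at line 1 remove [etdpf,lxueg,ijez] add [xwvte] -> 8 lines: zpp xwvte vbjn fyg affth gst ehwos ogq
Hunk 3: at line 3 remove [fyg] add [kdmp,bhr,tqjr] -> 10 lines: zpp xwvte vbjn kdmp bhr tqjr affth gst ehwos ogq
Hunk 4: at line 4 remove [tqjr] add [snnaz,fglz] -> 11 lines: zpp xwvte vbjn kdmp bhr snnaz fglz affth gst ehwos ogq
Hunk 5: at line 6 remove [affth,gst] add [hwpw] -> 10 lines: zpp xwvte vbjn kdmp bhr snnaz fglz hwpw ehwos ogq
Final line count: 10

Answer: 10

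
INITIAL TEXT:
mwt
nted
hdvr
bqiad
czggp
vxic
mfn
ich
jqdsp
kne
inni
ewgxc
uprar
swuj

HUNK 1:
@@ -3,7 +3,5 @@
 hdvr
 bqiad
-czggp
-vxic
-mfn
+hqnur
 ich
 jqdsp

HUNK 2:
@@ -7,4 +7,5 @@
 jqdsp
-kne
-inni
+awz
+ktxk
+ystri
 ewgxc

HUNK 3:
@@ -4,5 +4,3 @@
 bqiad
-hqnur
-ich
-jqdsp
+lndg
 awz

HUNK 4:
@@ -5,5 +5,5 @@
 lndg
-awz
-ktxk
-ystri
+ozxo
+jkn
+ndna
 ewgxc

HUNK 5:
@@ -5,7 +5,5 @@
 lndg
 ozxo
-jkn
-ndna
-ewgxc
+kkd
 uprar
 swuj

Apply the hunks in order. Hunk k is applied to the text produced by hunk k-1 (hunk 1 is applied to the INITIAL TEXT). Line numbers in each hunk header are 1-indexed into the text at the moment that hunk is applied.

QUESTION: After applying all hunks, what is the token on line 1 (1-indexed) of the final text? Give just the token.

Answer: mwt

Derivation:
Hunk 1: at line 3 remove [czggp,vxic,mfn] add [hqnur] -> 12 lines: mwt nted hdvr bqiad hqnur ich jqdsp kne inni ewgxc uprar swuj
Hunk 2: at line 7 remove [kne,inni] add [awz,ktxk,ystri] -> 13 lines: mwt nted hdvr bqiad hqnur ich jqdsp awz ktxk ystri ewgxc uprar swuj
Hunk 3: at line 4 remove [hqnur,ich,jqdsp] add [lndg] -> 11 lines: mwt nted hdvr bqiad lndg awz ktxk ystri ewgxc uprar swuj
Hunk 4: at line 5 remove [awz,ktxk,ystri] add [ozxo,jkn,ndna] -> 11 lines: mwt nted hdvr bqiad lndg ozxo jkn ndna ewgxc uprar swuj
Hunk 5: at line 5 remove [jkn,ndna,ewgxc] add [kkd] -> 9 lines: mwt nted hdvr bqiad lndg ozxo kkd uprar swuj
Final line 1: mwt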